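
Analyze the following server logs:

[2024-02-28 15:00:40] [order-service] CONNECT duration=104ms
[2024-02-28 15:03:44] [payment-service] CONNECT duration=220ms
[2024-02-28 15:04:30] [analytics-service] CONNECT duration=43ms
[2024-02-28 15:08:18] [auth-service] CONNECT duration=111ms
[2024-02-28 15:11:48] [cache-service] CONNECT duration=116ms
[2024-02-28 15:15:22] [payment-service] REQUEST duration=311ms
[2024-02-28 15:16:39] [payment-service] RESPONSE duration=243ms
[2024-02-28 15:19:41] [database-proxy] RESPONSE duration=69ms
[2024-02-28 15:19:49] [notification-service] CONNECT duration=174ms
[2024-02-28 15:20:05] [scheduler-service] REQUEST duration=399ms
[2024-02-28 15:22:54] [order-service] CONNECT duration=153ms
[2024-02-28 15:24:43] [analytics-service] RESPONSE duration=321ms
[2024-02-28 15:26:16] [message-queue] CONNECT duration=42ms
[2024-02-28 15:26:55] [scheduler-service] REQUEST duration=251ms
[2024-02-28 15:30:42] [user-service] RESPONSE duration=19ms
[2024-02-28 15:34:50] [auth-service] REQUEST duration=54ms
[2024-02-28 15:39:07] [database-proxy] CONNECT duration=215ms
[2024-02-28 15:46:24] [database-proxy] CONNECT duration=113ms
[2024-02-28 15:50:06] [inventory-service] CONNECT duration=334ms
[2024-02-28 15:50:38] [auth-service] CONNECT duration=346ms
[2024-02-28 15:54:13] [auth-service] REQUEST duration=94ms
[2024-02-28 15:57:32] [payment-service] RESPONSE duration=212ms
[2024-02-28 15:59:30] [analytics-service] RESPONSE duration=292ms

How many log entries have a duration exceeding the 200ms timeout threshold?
11

To count timeouts:

1. Threshold: 200ms
2. Extract duration from each log entry
3. Count entries where duration > 200
4. Timeout count: 11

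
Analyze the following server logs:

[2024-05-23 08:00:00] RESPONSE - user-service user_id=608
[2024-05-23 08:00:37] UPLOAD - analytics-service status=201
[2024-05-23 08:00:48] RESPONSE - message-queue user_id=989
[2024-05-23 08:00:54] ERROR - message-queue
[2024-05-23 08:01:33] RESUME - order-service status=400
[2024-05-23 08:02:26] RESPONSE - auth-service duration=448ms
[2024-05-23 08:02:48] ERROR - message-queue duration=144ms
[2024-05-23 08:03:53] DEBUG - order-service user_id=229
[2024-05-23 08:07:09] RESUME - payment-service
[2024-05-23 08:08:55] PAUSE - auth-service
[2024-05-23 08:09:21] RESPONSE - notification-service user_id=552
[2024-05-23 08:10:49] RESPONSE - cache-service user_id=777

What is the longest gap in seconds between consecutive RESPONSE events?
415

To find the longest gap:

1. Extract all RESPONSE events in chronological order
2. Calculate time differences between consecutive events
3. Find the maximum difference
4. Longest gap: 415 seconds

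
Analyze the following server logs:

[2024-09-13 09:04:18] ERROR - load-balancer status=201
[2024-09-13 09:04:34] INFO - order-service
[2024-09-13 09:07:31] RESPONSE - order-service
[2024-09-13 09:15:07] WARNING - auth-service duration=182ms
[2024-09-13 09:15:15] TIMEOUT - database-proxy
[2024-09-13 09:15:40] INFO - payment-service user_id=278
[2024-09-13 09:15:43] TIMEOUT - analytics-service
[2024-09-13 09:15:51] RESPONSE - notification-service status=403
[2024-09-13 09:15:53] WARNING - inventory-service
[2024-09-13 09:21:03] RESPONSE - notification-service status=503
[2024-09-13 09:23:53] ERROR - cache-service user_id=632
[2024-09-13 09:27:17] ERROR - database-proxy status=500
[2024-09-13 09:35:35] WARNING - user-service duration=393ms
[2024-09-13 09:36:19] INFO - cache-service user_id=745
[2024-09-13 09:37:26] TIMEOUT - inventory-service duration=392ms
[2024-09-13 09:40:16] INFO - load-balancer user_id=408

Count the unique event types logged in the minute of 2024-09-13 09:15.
4

To count unique event types:

1. Filter events in the minute starting at 2024-09-13 09:15
2. Extract event types from matching entries
3. Count unique types: 4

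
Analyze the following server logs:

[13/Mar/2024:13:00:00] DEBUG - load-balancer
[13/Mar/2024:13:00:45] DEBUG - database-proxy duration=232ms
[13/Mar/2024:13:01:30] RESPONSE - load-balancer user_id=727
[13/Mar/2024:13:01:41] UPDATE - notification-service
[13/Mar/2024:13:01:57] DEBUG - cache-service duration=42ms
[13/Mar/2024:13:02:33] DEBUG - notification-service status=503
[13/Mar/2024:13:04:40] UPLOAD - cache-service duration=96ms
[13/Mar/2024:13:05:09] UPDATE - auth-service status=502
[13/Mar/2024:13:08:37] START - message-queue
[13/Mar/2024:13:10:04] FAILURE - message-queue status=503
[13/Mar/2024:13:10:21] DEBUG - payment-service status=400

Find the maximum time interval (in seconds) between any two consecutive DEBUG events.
468

To find the longest gap:

1. Extract all DEBUG events in chronological order
2. Calculate time differences between consecutive events
3. Find the maximum difference
4. Longest gap: 468 seconds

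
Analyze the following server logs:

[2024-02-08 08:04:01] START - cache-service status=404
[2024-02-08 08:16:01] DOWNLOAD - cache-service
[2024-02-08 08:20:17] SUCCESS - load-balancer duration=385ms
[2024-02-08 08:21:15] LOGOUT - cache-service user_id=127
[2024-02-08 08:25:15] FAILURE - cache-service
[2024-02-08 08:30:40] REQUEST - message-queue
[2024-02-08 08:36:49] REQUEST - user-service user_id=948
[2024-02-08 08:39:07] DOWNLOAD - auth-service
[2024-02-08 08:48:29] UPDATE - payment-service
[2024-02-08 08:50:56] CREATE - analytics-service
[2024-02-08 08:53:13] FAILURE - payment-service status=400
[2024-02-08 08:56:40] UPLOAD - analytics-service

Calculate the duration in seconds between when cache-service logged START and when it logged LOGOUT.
1034

To find the time between events:

1. Locate the first START event for cache-service: 2024-02-08 08:04:01
2. Locate the first LOGOUT event for cache-service: 2024-02-08 08:21:15
3. Calculate the difference: 2024-02-08 08:21:15 - 2024-02-08 08:04:01 = 1034 seconds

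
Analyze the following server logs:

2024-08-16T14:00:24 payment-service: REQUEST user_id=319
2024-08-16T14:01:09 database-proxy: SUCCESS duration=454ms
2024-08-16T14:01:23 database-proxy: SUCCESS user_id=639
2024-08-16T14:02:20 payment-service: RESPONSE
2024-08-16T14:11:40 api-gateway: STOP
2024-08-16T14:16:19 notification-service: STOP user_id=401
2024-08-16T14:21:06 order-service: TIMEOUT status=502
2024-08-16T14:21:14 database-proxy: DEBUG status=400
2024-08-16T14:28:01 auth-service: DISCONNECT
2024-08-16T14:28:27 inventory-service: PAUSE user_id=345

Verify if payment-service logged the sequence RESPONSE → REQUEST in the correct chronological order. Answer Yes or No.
No

To verify sequence order:

1. Find all events in sequence RESPONSE → REQUEST for payment-service
2. Extract their timestamps
3. Check if timestamps are in ascending order
4. Result: No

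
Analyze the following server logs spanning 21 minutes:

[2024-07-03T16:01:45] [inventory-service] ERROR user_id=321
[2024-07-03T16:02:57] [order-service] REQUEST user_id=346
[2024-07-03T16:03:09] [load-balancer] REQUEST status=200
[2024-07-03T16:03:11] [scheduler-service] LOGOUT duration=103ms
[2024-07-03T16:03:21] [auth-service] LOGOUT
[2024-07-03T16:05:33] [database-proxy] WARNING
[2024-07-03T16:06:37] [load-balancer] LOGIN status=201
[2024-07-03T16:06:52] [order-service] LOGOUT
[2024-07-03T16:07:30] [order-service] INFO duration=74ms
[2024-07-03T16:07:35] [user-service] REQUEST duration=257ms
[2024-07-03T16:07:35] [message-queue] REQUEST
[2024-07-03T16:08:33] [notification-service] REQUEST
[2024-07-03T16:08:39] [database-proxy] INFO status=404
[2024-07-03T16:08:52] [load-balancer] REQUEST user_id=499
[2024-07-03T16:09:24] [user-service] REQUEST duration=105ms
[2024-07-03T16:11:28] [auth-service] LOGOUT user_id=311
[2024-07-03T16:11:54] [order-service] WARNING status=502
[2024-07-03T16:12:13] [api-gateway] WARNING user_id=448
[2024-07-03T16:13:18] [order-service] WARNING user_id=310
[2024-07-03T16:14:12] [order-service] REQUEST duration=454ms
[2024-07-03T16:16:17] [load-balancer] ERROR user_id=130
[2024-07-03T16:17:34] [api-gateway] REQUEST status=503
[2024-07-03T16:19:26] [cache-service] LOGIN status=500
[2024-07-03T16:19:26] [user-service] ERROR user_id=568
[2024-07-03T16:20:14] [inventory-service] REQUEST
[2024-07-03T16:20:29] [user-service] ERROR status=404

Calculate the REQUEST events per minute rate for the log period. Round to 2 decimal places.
0.48

To calculate the rate:

1. Count total REQUEST events: 10
2. Total time period: 21 minutes
3. Rate = 10 / 21 = 0.48 events per minute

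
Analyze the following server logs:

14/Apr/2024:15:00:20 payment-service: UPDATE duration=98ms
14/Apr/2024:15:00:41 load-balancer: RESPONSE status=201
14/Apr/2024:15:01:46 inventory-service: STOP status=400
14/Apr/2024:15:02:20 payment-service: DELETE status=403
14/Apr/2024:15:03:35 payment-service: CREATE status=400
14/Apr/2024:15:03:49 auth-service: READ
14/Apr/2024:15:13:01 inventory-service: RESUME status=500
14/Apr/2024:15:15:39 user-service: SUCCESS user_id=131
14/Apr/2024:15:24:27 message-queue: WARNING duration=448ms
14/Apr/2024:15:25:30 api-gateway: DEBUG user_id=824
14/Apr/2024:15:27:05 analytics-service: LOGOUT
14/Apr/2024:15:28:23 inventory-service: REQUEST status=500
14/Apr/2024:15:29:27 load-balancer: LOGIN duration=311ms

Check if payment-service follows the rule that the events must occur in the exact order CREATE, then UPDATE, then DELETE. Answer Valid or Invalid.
Invalid

To validate ordering:

1. Required order: CREATE → UPDATE → DELETE
2. Rule: the events must occur in the exact order CREATE, then UPDATE, then DELETE
3. Check actual order of events for payment-service
4. Result: Invalid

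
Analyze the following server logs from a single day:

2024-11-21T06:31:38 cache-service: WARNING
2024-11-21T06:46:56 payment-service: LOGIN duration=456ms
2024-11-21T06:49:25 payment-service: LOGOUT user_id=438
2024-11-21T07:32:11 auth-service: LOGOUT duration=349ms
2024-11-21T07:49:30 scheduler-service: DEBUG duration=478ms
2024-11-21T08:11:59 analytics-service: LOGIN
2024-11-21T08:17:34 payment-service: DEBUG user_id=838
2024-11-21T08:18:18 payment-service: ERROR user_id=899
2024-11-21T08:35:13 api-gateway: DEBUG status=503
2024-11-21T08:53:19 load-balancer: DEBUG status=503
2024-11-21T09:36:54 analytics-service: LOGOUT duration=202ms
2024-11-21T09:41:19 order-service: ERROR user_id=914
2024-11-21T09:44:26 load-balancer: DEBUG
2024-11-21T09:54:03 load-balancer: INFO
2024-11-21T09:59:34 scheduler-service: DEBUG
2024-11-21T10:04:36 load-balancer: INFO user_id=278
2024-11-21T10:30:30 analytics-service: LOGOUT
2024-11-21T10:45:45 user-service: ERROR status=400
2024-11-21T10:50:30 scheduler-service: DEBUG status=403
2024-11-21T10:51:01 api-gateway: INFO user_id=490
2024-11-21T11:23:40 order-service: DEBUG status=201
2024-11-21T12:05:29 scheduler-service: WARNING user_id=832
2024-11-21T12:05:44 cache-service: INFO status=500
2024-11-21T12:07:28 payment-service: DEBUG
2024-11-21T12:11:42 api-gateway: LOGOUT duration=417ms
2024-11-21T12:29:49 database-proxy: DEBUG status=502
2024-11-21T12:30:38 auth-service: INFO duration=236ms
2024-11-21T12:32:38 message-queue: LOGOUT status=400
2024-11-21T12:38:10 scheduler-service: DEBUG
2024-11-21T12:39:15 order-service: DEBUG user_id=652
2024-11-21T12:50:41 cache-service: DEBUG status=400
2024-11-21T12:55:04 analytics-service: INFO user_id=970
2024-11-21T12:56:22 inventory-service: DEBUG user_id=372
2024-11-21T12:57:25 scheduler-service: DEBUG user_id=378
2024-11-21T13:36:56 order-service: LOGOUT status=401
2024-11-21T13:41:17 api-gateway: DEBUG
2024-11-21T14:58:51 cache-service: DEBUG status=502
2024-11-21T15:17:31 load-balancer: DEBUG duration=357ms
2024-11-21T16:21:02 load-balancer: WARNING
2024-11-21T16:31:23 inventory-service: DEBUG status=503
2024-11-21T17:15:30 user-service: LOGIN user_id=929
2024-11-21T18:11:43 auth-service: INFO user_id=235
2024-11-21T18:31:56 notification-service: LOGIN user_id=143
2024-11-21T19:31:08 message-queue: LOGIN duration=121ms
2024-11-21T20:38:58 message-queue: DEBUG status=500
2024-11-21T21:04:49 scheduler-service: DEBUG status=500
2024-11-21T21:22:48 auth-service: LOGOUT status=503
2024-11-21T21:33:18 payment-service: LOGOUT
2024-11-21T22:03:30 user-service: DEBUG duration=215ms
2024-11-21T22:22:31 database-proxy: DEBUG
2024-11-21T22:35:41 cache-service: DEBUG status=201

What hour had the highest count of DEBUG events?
12

To find the peak hour:

1. Group all DEBUG events by hour
2. Count events in each hour
3. Find hour with maximum count
4. Peak hour: 12 (with 7 events)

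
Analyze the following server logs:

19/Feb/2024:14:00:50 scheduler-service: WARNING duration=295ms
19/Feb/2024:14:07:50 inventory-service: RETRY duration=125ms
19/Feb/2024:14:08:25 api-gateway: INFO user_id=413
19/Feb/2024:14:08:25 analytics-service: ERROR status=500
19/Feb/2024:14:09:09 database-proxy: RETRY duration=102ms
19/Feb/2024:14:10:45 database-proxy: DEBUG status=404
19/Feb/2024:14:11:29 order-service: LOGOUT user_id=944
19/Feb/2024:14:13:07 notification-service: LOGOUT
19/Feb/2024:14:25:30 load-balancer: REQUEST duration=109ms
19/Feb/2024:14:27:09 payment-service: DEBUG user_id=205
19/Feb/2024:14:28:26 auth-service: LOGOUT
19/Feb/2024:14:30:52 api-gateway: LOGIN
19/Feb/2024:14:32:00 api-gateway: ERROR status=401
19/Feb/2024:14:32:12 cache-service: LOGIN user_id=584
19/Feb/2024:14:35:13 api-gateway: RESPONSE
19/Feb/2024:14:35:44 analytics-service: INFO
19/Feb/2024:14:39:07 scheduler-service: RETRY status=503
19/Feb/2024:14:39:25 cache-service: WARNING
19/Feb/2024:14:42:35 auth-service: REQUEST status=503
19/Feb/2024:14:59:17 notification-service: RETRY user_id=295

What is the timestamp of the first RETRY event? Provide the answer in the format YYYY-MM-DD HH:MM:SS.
2024-02-19 14:07:50

To find the first event:

1. Filter for all RETRY events
2. Sort by timestamp
3. Select the first one
4. Timestamp: 2024-02-19 14:07:50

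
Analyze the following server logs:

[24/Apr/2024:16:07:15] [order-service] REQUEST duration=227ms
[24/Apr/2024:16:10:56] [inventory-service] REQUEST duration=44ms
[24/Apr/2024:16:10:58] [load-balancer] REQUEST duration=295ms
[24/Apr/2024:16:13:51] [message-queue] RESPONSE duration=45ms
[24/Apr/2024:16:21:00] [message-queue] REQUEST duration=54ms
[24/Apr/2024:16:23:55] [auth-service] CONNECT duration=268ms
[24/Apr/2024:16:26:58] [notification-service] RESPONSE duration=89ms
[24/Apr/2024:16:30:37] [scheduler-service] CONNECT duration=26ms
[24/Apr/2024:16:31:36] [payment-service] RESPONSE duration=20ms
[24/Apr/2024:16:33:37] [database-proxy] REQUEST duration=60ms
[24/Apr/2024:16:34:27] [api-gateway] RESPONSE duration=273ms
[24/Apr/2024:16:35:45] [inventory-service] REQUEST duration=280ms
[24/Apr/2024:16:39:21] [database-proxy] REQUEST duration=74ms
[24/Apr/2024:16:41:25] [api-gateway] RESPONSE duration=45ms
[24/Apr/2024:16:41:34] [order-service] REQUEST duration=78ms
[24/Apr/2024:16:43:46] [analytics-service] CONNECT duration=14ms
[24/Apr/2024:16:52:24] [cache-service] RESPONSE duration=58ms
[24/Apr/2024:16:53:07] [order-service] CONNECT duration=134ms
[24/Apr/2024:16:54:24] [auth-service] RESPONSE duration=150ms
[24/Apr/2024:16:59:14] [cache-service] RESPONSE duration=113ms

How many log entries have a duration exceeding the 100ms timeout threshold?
8

To count timeouts:

1. Threshold: 100ms
2. Extract duration from each log entry
3. Count entries where duration > 100
4. Timeout count: 8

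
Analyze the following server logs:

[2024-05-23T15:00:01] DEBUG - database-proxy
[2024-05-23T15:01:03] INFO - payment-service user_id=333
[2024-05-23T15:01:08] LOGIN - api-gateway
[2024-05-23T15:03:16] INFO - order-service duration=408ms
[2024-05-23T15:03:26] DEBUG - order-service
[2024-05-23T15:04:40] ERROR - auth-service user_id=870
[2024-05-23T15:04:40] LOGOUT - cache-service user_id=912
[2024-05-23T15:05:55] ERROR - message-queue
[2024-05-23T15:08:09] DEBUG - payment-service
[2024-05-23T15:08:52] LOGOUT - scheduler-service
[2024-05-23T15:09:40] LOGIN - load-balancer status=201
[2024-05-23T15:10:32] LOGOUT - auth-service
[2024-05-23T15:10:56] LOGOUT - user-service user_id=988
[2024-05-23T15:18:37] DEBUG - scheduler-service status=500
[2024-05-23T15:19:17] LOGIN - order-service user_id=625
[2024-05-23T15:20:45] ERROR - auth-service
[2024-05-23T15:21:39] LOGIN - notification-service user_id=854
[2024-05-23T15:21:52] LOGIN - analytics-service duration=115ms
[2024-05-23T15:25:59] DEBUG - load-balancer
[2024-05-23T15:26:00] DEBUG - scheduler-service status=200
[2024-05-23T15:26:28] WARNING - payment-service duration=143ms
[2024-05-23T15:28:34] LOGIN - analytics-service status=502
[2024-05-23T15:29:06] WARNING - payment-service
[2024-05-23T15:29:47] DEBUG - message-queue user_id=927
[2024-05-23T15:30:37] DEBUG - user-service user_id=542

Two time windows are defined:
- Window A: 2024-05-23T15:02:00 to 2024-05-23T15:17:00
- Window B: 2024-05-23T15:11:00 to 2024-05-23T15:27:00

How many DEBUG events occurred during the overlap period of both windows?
0

To find overlap events:

1. Window A: 2024-05-23T15:02:00 to 2024-05-23T15:17:00
2. Window B: 2024-05-23T15:11:00 to 2024-05-23T15:27:00
3. Overlap period: 2024-05-23T15:11:00 to 2024-05-23T15:17:00
4. Count DEBUG events in overlap: 0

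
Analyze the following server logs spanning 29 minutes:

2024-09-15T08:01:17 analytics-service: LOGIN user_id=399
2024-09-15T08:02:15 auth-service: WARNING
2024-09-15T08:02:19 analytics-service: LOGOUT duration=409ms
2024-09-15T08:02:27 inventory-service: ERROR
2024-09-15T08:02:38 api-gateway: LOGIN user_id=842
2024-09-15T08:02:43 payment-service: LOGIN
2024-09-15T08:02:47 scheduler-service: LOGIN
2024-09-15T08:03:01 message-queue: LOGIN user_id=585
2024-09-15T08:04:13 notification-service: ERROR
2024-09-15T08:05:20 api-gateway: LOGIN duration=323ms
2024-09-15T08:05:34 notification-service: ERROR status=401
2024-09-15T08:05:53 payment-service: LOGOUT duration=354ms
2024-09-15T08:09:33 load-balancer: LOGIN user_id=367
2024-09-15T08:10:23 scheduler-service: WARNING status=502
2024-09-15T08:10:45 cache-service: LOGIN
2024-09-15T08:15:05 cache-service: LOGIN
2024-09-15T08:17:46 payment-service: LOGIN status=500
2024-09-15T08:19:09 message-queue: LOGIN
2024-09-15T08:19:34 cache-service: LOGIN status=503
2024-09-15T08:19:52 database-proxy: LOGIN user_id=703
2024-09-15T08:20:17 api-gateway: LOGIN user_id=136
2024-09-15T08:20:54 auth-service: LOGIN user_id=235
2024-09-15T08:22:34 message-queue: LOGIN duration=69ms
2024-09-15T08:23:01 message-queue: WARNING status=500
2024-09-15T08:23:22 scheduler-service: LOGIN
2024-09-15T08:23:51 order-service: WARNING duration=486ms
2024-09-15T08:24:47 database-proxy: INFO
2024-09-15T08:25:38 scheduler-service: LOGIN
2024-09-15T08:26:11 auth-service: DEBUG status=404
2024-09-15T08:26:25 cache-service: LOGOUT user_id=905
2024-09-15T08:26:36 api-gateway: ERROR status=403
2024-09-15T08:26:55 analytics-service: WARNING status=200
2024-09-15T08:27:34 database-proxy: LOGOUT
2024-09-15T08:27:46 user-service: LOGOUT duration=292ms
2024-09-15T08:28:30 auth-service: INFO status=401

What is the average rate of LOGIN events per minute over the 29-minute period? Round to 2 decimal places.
0.62

To calculate the rate:

1. Count total LOGIN events: 18
2. Total time period: 29 minutes
3. Rate = 18 / 29 = 0.62 events per minute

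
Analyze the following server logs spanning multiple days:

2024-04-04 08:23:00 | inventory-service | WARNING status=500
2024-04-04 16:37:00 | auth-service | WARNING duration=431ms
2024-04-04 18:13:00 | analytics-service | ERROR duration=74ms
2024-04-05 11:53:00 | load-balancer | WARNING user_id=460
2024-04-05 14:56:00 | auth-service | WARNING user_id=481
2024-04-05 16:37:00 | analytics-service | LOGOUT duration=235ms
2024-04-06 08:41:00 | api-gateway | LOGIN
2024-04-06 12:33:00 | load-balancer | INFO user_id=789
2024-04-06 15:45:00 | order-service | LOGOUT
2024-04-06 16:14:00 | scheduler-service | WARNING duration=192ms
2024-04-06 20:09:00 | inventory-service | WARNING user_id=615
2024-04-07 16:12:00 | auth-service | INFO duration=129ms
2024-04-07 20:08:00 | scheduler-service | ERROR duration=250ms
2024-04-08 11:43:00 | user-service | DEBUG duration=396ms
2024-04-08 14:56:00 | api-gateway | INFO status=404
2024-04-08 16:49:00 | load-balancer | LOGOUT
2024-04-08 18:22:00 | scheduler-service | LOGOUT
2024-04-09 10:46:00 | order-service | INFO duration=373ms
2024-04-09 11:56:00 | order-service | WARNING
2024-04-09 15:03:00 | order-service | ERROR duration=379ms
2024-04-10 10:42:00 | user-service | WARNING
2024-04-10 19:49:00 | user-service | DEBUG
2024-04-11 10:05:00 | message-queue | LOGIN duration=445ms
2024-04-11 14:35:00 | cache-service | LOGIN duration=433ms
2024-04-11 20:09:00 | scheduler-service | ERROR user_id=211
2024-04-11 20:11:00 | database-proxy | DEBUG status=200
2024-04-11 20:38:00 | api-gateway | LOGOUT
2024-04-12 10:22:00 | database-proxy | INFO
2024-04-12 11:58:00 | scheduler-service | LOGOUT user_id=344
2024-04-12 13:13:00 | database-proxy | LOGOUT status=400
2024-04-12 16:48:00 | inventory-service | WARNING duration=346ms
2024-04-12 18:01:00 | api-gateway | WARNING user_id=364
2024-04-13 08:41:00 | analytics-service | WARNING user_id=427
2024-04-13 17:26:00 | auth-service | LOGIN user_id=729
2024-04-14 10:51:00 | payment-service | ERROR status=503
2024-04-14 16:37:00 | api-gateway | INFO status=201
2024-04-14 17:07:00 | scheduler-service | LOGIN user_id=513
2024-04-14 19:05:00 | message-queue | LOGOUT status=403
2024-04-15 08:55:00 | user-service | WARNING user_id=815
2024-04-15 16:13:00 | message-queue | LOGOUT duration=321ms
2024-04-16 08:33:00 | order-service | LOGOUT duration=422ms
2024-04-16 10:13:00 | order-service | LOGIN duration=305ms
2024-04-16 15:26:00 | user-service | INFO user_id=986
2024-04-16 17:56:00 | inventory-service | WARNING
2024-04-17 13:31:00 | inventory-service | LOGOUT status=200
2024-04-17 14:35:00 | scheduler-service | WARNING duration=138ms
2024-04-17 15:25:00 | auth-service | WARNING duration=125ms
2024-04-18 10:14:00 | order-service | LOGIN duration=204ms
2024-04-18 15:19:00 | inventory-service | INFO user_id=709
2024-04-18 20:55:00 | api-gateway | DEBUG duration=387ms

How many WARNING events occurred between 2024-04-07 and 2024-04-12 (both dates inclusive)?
4

To filter by date range:

1. Date range: 2024-04-07 through 2024-04-12, both dates inclusive
2. Filter for WARNING events whose date falls in this range
3. Count matching events: 4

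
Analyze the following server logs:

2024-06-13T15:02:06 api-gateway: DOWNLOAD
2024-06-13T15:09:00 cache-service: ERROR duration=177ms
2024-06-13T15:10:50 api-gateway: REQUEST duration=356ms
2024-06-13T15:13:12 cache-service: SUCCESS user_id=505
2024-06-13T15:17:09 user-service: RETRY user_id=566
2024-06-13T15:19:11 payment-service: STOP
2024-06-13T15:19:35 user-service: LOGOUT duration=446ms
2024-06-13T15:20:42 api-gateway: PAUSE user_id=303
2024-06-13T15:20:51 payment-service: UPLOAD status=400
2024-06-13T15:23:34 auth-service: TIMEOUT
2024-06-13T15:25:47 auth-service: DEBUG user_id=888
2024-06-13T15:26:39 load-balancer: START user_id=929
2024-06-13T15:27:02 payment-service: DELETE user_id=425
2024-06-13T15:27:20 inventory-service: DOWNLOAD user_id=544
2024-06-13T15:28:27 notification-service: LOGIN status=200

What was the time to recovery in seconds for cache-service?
252

To calculate recovery time:

1. Find ERROR event for cache-service: 2024-06-13T15:09:00
2. Find next SUCCESS event for cache-service: 2024-06-13T15:13:12
3. Recovery time: 2024-06-13T15:13:12 - 2024-06-13T15:09:00 = 252 seconds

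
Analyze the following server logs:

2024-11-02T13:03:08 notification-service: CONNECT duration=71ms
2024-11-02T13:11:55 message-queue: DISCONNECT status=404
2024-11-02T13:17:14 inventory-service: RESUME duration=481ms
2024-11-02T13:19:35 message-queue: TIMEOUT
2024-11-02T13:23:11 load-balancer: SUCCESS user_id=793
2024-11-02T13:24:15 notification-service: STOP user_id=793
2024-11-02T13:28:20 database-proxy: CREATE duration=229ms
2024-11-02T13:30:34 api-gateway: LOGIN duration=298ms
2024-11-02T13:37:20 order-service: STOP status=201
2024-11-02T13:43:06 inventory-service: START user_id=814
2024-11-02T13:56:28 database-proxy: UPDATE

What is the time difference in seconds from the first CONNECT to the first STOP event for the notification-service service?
1267

To find the time between events:

1. Locate the first CONNECT event for notification-service: 2024-11-02T13:03:08
2. Locate the first STOP event for notification-service: 2024-11-02T13:24:15
3. Calculate the difference: 2024-11-02T13:24:15 - 2024-11-02T13:03:08 = 1267 seconds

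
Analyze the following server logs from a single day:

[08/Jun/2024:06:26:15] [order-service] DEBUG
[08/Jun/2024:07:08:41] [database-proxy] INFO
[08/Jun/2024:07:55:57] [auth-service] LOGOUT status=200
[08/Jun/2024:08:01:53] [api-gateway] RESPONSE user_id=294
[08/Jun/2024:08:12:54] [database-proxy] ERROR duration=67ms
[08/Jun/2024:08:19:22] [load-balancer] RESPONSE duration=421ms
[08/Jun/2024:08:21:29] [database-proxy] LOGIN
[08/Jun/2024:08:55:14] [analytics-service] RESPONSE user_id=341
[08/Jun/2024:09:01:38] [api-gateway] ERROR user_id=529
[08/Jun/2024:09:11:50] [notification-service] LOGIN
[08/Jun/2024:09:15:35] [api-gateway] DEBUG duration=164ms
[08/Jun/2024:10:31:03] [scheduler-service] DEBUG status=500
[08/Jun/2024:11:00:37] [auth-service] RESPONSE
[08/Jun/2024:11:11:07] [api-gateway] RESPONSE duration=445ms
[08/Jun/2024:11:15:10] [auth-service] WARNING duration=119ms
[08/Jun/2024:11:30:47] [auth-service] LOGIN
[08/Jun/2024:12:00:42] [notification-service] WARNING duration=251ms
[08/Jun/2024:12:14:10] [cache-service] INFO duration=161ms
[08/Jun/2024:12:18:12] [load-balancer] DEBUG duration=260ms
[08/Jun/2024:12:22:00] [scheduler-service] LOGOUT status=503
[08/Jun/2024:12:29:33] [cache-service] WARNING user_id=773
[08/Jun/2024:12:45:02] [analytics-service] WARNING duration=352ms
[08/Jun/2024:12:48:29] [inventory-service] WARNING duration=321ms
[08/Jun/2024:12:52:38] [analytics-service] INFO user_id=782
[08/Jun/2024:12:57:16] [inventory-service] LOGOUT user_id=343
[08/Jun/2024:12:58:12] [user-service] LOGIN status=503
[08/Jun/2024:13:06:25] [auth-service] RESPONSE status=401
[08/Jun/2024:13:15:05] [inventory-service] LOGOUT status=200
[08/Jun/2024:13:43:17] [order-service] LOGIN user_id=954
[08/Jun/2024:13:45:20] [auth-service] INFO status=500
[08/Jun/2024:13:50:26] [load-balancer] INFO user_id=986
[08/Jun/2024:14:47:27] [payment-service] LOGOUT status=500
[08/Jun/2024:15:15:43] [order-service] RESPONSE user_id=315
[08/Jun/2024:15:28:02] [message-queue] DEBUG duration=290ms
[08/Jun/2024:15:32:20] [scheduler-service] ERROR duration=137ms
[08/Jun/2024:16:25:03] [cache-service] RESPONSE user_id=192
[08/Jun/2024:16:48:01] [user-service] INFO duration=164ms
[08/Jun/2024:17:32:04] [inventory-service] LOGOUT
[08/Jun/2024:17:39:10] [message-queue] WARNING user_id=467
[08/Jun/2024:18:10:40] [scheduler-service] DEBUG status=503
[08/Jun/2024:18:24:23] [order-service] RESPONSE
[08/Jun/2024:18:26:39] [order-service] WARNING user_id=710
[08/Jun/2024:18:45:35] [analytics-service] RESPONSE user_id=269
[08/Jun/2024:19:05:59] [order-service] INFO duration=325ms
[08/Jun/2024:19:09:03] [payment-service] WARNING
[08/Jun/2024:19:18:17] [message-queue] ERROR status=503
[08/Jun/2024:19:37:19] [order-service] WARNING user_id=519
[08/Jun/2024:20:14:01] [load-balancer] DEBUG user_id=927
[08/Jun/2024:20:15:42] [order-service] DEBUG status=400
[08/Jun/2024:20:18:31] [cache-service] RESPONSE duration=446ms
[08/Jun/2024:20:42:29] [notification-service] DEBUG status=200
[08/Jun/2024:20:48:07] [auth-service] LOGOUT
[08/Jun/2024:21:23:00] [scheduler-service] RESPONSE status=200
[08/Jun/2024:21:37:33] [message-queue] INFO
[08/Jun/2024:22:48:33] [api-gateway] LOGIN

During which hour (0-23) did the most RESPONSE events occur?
8

To find the peak hour:

1. Group all RESPONSE events by hour
2. Count events in each hour
3. Find hour with maximum count
4. Peak hour: 8 (with 3 events)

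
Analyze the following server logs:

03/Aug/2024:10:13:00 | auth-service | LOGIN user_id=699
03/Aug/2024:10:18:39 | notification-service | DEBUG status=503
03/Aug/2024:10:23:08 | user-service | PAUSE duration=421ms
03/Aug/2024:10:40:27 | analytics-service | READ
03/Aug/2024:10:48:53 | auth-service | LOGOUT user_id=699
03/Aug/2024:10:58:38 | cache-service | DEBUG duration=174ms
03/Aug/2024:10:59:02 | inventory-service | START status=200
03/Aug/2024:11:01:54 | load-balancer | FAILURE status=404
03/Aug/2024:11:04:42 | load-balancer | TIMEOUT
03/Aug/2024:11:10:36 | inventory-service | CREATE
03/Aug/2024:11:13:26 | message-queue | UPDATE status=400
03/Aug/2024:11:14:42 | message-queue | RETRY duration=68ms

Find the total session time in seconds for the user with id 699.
2153

To calculate session duration:

1. Find LOGIN event for user_id=699: 03/Aug/2024:10:13:00
2. Find LOGOUT event for user_id=699: 03/Aug/2024:10:48:53
3. Session duration: 03/Aug/2024:10:48:53 - 03/Aug/2024:10:13:00 = 2153 seconds (35 minutes)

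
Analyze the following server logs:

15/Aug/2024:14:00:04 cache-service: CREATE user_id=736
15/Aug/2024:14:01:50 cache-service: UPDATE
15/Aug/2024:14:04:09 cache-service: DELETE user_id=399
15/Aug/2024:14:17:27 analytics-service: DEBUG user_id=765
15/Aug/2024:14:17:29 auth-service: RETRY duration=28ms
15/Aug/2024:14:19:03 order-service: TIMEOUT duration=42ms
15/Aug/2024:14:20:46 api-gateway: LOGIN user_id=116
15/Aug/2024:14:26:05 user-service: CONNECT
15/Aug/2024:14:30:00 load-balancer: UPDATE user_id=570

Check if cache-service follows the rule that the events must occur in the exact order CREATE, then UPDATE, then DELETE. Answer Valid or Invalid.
Valid

To validate ordering:

1. Required order: CREATE → UPDATE → DELETE
2. Rule: the events must occur in the exact order CREATE, then UPDATE, then DELETE
3. Check actual order of events for cache-service
4. Result: Valid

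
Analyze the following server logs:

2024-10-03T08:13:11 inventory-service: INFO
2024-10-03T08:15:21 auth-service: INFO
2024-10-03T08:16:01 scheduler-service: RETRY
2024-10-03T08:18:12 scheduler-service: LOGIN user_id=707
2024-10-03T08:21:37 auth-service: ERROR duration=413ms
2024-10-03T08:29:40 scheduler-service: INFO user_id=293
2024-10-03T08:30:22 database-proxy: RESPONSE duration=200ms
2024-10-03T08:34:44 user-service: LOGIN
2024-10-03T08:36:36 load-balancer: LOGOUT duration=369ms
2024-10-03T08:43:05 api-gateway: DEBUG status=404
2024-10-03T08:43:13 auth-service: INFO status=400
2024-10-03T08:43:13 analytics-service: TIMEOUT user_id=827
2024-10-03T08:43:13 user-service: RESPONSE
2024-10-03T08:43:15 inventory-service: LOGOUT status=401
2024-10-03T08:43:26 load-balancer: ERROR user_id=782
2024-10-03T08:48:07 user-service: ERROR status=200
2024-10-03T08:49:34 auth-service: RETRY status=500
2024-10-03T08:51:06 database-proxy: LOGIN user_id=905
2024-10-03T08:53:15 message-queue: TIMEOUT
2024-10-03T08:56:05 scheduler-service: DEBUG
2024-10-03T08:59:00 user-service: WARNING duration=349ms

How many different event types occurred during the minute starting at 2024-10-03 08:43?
6

To count unique event types:

1. Filter events in the minute starting at 2024-10-03 08:43
2. Extract event types from matching entries
3. Count unique types: 6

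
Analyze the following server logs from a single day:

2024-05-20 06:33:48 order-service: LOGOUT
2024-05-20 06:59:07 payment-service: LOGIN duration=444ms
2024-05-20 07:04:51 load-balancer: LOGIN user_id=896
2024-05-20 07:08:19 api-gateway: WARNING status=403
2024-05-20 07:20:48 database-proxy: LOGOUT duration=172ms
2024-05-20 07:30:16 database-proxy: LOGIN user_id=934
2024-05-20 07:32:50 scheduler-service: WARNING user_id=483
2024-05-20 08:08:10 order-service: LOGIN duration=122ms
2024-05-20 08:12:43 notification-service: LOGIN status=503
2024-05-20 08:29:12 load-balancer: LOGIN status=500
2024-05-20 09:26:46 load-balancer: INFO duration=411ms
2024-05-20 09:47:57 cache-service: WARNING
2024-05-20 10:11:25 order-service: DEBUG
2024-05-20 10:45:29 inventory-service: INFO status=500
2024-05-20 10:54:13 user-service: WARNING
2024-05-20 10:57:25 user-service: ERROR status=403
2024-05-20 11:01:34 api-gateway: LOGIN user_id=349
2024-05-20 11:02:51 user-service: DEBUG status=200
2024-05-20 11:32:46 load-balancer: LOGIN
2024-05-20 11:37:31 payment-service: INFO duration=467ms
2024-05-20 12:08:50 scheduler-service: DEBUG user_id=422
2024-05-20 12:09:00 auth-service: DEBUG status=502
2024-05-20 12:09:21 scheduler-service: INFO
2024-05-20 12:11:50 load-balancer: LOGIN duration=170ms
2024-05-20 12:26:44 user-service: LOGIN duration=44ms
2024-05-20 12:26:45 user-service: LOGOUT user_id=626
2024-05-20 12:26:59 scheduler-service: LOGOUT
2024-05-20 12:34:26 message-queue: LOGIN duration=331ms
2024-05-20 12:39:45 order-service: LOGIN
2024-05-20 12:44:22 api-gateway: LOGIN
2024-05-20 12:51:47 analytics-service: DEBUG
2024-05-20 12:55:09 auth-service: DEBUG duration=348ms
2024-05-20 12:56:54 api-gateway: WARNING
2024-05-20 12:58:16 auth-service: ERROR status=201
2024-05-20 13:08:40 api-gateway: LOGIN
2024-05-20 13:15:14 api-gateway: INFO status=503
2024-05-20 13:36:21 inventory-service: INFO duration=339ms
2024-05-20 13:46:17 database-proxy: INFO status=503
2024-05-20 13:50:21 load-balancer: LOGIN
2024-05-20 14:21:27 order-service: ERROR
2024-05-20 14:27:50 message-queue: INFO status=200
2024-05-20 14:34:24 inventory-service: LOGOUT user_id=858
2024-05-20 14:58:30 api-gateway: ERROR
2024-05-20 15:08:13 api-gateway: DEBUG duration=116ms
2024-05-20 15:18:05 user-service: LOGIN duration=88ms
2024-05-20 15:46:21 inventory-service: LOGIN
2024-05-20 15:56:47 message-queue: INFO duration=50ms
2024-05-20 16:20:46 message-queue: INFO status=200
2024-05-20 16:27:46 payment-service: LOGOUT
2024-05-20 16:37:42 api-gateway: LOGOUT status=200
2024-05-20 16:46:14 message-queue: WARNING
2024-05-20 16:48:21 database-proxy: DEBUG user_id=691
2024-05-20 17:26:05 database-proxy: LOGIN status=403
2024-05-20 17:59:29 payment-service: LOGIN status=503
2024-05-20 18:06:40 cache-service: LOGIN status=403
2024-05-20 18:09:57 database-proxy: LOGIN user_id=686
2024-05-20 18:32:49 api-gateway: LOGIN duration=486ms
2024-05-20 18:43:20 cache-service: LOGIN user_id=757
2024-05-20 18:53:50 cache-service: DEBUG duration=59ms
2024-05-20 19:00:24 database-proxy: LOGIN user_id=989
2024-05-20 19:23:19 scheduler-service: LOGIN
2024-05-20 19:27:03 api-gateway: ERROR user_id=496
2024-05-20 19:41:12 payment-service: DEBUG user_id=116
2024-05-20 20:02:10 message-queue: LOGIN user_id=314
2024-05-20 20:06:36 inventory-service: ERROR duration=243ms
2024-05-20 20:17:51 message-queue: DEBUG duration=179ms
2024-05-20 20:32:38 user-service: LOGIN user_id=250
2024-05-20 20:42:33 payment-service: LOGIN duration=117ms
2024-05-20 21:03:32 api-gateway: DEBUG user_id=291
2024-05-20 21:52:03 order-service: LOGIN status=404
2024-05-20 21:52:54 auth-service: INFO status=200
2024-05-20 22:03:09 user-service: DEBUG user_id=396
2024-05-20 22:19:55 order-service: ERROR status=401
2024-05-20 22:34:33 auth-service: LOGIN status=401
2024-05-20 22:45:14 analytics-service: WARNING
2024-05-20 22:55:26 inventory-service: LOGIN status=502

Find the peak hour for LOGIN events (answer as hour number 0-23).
12

To find the peak hour:

1. Group all LOGIN events by hour
2. Count events in each hour
3. Find hour with maximum count
4. Peak hour: 12 (with 5 events)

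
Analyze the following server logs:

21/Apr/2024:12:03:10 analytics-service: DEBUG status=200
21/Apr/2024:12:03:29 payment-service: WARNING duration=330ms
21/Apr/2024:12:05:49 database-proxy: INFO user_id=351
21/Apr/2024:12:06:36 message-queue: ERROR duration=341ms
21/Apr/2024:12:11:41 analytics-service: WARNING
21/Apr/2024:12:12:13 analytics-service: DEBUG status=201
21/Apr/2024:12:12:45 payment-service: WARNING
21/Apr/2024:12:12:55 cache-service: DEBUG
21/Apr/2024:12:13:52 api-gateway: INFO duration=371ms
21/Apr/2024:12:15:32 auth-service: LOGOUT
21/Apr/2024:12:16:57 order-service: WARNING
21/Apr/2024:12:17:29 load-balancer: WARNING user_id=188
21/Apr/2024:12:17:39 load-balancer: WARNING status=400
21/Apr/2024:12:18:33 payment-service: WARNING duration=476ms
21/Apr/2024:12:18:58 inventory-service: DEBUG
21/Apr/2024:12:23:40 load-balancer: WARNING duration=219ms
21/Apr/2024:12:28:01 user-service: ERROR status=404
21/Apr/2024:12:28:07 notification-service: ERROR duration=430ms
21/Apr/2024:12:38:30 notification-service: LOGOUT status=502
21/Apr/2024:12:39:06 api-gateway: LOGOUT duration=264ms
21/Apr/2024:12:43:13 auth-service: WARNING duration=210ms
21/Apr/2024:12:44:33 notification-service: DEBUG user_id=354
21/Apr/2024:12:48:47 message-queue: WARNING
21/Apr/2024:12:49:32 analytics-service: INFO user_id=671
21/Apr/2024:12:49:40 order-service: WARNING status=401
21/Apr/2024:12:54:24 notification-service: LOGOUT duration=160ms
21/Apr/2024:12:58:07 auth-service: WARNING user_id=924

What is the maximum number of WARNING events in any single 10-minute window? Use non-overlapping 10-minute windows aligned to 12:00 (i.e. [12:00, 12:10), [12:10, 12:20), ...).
6

To find the burst window:

1. Divide the log period into non-overlapping 10-minute windows starting at 12:00
2. Count WARNING events in each window
3. Find the window with maximum count
4. Maximum events in a window: 6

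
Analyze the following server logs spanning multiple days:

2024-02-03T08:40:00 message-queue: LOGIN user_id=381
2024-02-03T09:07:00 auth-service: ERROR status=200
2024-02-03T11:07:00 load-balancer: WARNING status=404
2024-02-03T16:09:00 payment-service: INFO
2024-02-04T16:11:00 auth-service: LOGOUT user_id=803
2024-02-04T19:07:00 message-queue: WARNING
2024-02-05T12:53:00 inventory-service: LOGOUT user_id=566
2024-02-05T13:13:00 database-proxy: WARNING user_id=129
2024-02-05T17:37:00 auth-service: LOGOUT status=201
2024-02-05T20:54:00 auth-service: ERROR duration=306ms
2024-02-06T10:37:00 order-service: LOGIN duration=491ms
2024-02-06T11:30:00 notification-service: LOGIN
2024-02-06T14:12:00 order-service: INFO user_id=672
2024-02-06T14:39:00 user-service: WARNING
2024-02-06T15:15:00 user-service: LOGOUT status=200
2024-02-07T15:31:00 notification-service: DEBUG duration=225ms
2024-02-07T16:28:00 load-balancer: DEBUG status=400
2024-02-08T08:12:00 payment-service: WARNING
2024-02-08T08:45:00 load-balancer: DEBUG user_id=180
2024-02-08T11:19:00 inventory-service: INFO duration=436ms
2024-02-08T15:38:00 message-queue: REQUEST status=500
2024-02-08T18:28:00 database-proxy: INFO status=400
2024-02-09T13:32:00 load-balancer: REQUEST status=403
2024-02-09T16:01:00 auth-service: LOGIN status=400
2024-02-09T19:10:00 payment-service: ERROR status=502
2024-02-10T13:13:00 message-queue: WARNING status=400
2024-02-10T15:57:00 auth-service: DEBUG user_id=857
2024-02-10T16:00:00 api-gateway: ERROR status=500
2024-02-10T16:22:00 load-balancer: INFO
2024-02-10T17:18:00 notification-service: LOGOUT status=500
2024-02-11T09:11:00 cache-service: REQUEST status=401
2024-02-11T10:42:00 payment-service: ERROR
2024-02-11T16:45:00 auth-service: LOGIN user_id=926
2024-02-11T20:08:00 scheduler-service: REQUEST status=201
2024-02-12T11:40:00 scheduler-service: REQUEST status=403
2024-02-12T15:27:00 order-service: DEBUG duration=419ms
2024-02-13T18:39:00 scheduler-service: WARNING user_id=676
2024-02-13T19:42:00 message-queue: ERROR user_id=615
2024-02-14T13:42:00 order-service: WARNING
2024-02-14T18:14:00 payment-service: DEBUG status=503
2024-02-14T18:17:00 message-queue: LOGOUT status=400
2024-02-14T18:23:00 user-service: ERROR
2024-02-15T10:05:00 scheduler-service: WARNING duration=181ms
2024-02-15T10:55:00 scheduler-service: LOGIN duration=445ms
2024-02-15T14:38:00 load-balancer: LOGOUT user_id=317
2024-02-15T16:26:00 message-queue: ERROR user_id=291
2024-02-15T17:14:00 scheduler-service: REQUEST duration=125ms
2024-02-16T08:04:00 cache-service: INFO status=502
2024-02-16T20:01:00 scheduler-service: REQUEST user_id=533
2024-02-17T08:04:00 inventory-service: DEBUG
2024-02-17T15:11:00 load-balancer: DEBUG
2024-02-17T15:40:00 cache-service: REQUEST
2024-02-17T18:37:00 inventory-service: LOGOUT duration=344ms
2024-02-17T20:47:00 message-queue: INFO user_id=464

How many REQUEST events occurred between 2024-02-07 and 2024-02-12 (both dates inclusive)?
5

To filter by date range:

1. Date range: 2024-02-07 through 2024-02-12, both dates inclusive
2. Filter for REQUEST events whose date falls in this range
3. Count matching events: 5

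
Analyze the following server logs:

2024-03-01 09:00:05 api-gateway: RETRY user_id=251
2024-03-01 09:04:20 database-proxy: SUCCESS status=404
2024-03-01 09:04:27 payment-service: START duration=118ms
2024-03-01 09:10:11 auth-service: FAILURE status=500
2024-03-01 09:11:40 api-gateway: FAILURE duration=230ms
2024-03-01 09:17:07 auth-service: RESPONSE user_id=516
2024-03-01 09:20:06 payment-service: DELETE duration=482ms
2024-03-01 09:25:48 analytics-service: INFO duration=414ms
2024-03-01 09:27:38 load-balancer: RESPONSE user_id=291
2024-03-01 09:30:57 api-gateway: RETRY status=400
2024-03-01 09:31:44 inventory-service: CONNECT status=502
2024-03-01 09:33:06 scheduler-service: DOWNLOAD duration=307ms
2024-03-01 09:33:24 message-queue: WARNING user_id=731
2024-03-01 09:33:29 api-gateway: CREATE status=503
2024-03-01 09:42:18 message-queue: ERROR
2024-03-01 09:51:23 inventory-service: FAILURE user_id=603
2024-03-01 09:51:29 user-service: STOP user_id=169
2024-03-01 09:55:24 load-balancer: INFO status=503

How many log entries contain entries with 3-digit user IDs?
6

To find matching entries:

1. Pattern to match: entries with 3-digit user IDs
2. Scan each log entry for the pattern
3. Count matches: 6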